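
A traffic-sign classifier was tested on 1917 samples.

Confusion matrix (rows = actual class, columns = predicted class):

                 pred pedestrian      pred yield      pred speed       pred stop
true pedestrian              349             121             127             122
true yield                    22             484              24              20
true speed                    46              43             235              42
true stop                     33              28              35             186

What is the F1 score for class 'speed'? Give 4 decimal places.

Take TP from the diagonal, FP from the rest of the 'speed' prediction marginal, FN from the rest of the 'speed' actual marginal.
F1 score = 2·TP/(2·TP+FP+FN).
speed: TP=235, FP=127+24+35=186, FN=46+43+42=131 → 470/787 = 0.59720

0.5972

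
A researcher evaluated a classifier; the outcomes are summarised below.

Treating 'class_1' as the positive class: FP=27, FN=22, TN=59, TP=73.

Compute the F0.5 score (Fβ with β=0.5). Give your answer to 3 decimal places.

0.737

Fβ = (1+β²)·TP / ((1+β²)·TP + β²·FN + FP), with β²=1/4
= 1.25·73 / (1.25·73 + 0.25·22 + 27) = 0.737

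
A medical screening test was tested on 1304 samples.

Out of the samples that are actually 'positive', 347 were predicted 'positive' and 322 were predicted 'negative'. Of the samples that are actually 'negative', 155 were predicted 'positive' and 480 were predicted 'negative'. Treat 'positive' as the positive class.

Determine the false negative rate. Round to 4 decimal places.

FNR = FN/(FN+TP) = 322/(322+347) = 0.4813

0.4813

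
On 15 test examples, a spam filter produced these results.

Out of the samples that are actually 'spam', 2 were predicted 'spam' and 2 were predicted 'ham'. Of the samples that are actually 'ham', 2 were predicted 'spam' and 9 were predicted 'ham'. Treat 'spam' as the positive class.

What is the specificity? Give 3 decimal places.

Specificity = TN/(TN+FP) = 9/(9+2) = 0.818

0.818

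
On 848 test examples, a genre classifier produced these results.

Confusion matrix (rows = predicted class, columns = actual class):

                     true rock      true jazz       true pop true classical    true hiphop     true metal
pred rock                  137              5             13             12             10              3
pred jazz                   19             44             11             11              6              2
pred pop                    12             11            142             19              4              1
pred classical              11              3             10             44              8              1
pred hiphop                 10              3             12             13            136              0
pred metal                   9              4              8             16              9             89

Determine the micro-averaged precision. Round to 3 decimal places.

Micro-averaging pools counts across classes: ΣTP=592, ΣFP=256, ΣFN=256.
Micro-precision = TP/(TP+FP) on pooled counts = 0.698 (equals overall accuracy in single-label multiclass).

0.698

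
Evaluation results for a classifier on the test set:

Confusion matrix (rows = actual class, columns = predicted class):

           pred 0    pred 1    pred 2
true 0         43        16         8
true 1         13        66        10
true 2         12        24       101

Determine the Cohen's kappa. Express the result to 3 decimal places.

0.562

Observed agreement pₒ = trace/N = 210/293 = 0.7167
Expected agreement pₑ = Σ (rowᵢ·colᵢ)/N² = (67·68 + 89·106 + 137·119)/293² = 0.3529
κ = (pₒ − pₑ)/(1 − pₑ) = (0.7167 − 0.3529)/(1 − 0.3529) = 0.562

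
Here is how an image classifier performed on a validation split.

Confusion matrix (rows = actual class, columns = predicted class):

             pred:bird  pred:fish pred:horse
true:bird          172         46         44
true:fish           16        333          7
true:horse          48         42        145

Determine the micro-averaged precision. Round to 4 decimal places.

0.7620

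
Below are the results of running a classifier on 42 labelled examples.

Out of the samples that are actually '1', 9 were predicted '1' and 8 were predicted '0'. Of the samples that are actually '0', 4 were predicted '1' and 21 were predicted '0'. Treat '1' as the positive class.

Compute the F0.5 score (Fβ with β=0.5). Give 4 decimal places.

0.6522

Fβ = (1+β²)·TP / ((1+β²)·TP + β²·FN + FP), with β²=1/4
= 1.25·9 / (1.25·9 + 0.25·8 + 4) = 0.6522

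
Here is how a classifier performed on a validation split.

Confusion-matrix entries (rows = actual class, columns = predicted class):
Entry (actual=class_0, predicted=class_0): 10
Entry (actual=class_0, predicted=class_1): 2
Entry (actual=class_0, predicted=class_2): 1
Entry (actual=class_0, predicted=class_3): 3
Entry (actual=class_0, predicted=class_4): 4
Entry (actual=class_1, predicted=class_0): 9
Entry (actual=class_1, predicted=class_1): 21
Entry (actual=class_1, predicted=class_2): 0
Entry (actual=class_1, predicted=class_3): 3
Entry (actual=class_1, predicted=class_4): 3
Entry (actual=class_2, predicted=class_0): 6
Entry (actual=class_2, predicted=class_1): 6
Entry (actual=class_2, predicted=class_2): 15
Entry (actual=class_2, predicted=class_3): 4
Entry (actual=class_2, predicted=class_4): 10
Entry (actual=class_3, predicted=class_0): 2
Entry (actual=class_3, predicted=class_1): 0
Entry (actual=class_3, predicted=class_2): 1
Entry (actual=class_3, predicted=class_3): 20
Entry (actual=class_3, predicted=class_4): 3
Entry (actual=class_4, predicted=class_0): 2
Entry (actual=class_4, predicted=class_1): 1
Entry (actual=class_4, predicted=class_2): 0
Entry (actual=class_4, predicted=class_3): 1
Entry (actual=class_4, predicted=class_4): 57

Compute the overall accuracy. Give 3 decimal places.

Accuracy = trace / total = (10+21+15+20+57=123) / 184 = 123/184 = 0.668

0.668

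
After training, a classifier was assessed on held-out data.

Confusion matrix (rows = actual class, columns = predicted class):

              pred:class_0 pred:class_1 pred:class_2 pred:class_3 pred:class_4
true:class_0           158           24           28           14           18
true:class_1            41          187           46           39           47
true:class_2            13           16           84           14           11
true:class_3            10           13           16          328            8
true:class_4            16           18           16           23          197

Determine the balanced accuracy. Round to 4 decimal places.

0.6771

Balanced accuracy = mean of per-class recall.
  class_0: recall = 158/242 = 0.65289
  class_1: recall = 187/360 = 0.51944
  class_2: recall = 84/138 = 0.60870
  class_3: recall = 328/375 = 0.87467
  class_4: recall = 197/270 = 0.72963
Mean = (0.65289 + 0.51944 + 0.60870 + 0.87467 + 0.72963) / 5 = 0.6771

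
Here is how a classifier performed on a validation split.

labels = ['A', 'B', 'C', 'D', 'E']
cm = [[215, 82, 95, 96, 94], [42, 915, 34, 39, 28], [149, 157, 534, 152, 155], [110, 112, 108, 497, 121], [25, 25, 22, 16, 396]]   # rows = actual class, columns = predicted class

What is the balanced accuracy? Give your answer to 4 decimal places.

0.6085

Balanced accuracy = mean of per-class recall.
  A: recall = 215/582 = 0.36942
  B: recall = 915/1058 = 0.86484
  C: recall = 534/1147 = 0.46556
  D: recall = 497/948 = 0.52426
  E: recall = 396/484 = 0.81818
Mean = (0.36942 + 0.86484 + 0.46556 + 0.52426 + 0.81818) / 5 = 0.6085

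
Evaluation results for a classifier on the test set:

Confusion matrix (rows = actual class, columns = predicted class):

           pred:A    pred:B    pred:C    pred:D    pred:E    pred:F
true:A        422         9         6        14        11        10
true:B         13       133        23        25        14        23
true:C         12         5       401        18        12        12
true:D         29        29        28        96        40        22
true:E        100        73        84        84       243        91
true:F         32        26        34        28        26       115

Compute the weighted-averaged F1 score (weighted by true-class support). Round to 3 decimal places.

0.586

Per-class F1 score (2·TP/(2·TP+FP+FN)):
  A: TP=422, FP=13+12+29+100+32=186, FN=9+6+14+11+10=50 → 844/1080 = 0.7815
  B: TP=133, FP=9+5+29+73+26=142, FN=13+23+25+14+23=98 → 266/506 = 0.5257
  C: TP=401, FP=6+23+28+84+34=175, FN=12+5+18+12+12=59 → 802/1036 = 0.7741
  D: TP=96, FP=14+25+18+84+28=169, FN=29+29+28+40+22=148 → 192/509 = 0.3772
  E: TP=243, FP=11+14+12+40+26=103, FN=100+73+84+84+91=432 → 486/1021 = 0.4760
  F: TP=115, FP=10+23+12+22+91=158, FN=32+26+34+28+26=146 → 230/534 = 0.4307
Weighted-F1 score = Σ (supportᵢ/N)·F1 scoreᵢ with N=2343: (472/2343)·0.7815 + (231/2343)·0.5257 + (460/2343)·0.7741 + (244/2343)·0.3772 + (675/2343)·0.4760 + (261/2343)·0.4307 = 0.586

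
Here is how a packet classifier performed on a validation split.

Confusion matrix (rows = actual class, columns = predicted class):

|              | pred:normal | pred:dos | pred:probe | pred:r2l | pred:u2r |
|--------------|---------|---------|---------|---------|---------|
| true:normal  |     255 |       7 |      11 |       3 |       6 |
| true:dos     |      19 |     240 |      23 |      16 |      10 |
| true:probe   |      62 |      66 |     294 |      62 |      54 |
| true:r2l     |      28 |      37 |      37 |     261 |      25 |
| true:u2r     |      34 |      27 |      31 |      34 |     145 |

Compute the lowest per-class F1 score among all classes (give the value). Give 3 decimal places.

Per-class F1 score (2·TP/(2·TP+FP+FN)):
  normal: TP=255, FP=19+62+28+34=143, FN=7+11+3+6=27 → 510/680 = 0.7500
  dos: TP=240, FP=7+66+37+27=137, FN=19+23+16+10=68 → 480/685 = 0.7007
  probe: TP=294, FP=11+23+37+31=102, FN=62+66+62+54=244 → 588/934 = 0.6296
  r2l: TP=261, FP=3+16+62+34=115, FN=28+37+37+25=127 → 522/764 = 0.6832
  u2r: TP=145, FP=6+10+54+25=95, FN=34+27+31+34=126 → 290/511 = 0.5675
Lowest is class 'u2r' with F1 score = 0.568.

0.568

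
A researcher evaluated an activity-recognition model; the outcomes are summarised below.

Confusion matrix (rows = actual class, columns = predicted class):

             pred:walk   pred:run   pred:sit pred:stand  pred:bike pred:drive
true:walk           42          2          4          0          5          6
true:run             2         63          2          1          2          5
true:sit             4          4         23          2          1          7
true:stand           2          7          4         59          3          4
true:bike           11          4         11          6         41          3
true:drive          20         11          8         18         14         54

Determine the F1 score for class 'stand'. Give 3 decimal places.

0.715

Treat 'stand' as positive and all other classes as negative.
F1 score = 2·TP/(2·TP+FP+FN).
stand: TP=59, FP=0+1+2+6+18=27, FN=2+7+4+3+4=20 → 118/165 = 0.7152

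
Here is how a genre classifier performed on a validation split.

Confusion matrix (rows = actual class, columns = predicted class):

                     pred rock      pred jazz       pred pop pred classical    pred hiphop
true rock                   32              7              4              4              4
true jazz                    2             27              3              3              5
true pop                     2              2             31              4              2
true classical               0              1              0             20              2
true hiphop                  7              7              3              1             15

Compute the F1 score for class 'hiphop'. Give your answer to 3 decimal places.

0.492

One-vs-rest for 'hiphop': TP = diagonal; FP = other classes predicted 'hiphop'; FN = 'hiphop' predicted as other.
F1 score = 2·TP/(2·TP+FP+FN).
hiphop: TP=15, FP=4+5+2+2=13, FN=7+7+3+1=18 → 30/61 = 0.4918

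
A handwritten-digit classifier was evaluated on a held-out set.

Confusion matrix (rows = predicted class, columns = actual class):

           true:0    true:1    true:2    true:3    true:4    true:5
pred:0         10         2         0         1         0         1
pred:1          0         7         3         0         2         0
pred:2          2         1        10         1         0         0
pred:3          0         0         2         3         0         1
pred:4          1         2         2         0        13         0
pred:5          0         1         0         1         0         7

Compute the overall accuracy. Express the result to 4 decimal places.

0.6849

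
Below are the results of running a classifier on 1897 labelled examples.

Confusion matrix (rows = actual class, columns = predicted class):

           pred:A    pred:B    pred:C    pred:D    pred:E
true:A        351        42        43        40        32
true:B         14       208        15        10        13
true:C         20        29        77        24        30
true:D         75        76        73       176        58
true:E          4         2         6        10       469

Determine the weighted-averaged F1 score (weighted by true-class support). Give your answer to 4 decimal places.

Per-class F1 score (2·TP/(2·TP+FP+FN)):
  A: TP=351, FP=14+20+75+4=113, FN=42+43+40+32=157 → 702/972 = 0.72222
  B: TP=208, FP=42+29+76+2=149, FN=14+15+10+13=52 → 416/617 = 0.67423
  C: TP=77, FP=43+15+73+6=137, FN=20+29+24+30=103 → 154/394 = 0.39086
  D: TP=176, FP=40+10+24+10=84, FN=75+76+73+58=282 → 352/718 = 0.49025
  E: TP=469, FP=32+13+30+58=133, FN=4+2+6+10=22 → 938/1093 = 0.85819
Weighted-F1 score = Σ (supportᵢ/N)·F1 scoreᵢ with N=1897: (508/1897)·0.72222 + (260/1897)·0.67423 + (180/1897)·0.39086 + (458/1897)·0.49025 + (491/1897)·0.85819 = 0.6634

0.6634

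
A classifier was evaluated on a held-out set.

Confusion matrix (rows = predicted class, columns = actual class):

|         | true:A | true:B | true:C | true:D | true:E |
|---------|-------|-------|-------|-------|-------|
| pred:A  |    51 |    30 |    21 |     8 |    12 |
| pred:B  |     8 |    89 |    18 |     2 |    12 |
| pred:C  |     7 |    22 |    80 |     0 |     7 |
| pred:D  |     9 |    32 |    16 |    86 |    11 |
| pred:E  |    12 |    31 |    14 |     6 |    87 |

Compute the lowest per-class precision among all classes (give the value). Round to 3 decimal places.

0.418

Per-class precision (TP/(TP+FP)):
  A: TP=51, FP=30+21+8+12=71 → 51/122 = 0.4180
  B: TP=89, FP=8+18+2+12=40 → 89/129 = 0.6899
  C: TP=80, FP=7+22+0+7=36 → 80/116 = 0.6897
  D: TP=86, FP=9+32+16+11=68 → 86/154 = 0.5584
  E: TP=87, FP=12+31+14+6=63 → 87/150 = 0.5800
Lowest is class 'A' with precision = 0.418.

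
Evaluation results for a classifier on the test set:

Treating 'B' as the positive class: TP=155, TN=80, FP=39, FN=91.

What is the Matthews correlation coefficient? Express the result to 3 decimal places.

MCC = (TP·TN − FP·FN) / √((TP+FP)(TP+FN)(TN+FP)(TN+FN))
Numerator = 155·80 − 39·91 = 8851
Denominator = √(194·246·119·171) = √971135676 = 31163.0499
MCC = 8851 / 31163.0499 = 0.284

0.284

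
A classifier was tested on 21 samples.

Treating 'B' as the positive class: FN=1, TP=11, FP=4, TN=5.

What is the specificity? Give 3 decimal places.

Specificity = TN/(TN+FP) = 5/(5+4) = 0.556

0.556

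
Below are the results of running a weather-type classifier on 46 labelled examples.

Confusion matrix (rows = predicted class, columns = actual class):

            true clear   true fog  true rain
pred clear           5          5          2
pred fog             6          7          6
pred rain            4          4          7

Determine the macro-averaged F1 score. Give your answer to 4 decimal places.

Per-class F1 score (2·TP/(2·TP+FP+FN)):
  clear: TP=5, FP=5+2=7, FN=6+4=10 → 10/27 = 0.37037
  fog: TP=7, FP=6+6=12, FN=5+4=9 → 14/35 = 0.40000
  rain: TP=7, FP=4+4=8, FN=2+6=8 → 14/30 = 0.46667
Macro-F1 score = mean = (0.37037 + 0.40000 + 0.46667) / 3 = 0.4123

0.4123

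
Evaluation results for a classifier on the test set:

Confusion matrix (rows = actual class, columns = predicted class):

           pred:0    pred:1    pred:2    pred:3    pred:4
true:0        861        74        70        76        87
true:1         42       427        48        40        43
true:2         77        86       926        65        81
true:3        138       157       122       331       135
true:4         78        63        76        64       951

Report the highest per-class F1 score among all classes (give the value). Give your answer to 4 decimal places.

0.7521

Per-class F1 score (2·TP/(2·TP+FP+FN)):
  0: TP=861, FP=42+77+138+78=335, FN=74+70+76+87=307 → 1722/2364 = 0.72843
  1: TP=427, FP=74+86+157+63=380, FN=42+48+40+43=173 → 854/1407 = 0.60697
  2: TP=926, FP=70+48+122+76=316, FN=77+86+65+81=309 → 1852/2477 = 0.74768
  3: TP=331, FP=76+40+65+64=245, FN=138+157+122+135=552 → 662/1459 = 0.45374
  4: TP=951, FP=87+43+81+135=346, FN=78+63+76+64=281 → 1902/2529 = 0.75208
Highest is class '4' with F1 score = 0.7521.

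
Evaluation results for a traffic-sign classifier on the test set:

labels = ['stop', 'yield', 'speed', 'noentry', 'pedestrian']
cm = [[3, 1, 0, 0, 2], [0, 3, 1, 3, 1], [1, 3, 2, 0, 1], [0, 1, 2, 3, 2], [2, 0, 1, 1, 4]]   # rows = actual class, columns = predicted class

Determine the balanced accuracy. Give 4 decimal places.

0.4071

Balanced accuracy = mean of per-class recall.
  stop: recall = 3/6 = 0.50000
  yield: recall = 3/8 = 0.37500
  speed: recall = 2/7 = 0.28571
  noentry: recall = 3/8 = 0.37500
  pedestrian: recall = 4/8 = 0.50000
Mean = (0.50000 + 0.37500 + 0.28571 + 0.37500 + 0.50000) / 5 = 0.4071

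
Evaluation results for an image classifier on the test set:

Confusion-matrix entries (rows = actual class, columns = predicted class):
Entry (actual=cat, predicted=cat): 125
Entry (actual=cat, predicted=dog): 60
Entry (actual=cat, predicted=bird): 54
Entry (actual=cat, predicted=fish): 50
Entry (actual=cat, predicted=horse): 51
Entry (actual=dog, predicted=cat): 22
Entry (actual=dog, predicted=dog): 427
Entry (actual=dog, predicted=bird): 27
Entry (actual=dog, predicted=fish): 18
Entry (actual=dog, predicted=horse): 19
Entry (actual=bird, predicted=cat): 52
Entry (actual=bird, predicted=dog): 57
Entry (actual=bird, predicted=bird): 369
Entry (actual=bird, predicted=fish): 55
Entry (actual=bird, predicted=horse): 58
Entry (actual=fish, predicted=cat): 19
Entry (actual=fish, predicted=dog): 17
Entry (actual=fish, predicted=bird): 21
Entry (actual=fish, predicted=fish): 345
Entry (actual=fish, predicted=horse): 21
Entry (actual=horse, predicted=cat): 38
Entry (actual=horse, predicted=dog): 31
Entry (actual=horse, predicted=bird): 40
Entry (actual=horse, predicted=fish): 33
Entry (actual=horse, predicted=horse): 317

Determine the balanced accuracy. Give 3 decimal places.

Balanced accuracy = mean of per-class recall.
  cat: recall = 125/340 = 0.3676
  dog: recall = 427/513 = 0.8324
  bird: recall = 369/591 = 0.6244
  fish: recall = 345/423 = 0.8156
  horse: recall = 317/459 = 0.6906
Mean = (0.3676 + 0.8324 + 0.6244 + 0.8156 + 0.6906) / 5 = 0.666

0.666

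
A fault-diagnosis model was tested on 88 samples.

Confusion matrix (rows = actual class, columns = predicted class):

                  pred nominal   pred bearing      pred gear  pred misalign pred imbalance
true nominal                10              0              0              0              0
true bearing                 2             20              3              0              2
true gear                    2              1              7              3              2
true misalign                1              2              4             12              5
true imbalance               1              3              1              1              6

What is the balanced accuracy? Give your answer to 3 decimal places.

0.641

Balanced accuracy = mean of per-class recall.
  nominal: recall = 10/10 = 1.0000
  bearing: recall = 20/27 = 0.7407
  gear: recall = 7/15 = 0.4667
  misalign: recall = 12/24 = 0.5000
  imbalance: recall = 6/12 = 0.5000
Mean = (1.0000 + 0.7407 + 0.4667 + 0.5000 + 0.5000) / 5 = 0.641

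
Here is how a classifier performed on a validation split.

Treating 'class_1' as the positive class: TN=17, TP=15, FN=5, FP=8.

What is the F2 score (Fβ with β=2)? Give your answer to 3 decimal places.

Fβ = (1+β²)·TP / ((1+β²)·TP + β²·FN + FP), with β²=4
= 5·15 / (5·15 + 4·5 + 8) = 0.728

0.728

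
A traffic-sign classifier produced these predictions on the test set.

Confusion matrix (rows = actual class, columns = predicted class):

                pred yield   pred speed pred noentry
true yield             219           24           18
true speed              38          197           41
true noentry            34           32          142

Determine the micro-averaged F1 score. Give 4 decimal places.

0.7490

Micro-averaging pools counts across classes: ΣTP=558, ΣFP=187, ΣFN=187.
Micro-F1 score = 2·TP/(2·TP+FP+FN) on pooled counts = 0.7490 (equals overall accuracy in single-label multiclass).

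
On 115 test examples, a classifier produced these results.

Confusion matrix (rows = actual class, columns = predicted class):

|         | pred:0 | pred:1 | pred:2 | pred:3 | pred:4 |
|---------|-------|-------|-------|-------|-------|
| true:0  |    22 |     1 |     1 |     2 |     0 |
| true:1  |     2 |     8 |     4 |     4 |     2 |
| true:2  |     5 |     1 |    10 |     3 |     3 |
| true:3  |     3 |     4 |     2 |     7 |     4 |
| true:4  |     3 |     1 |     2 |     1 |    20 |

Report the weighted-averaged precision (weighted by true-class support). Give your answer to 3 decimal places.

0.569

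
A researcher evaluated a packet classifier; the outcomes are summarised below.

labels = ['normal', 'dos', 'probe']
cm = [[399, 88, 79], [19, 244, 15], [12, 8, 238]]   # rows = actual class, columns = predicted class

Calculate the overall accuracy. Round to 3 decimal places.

0.799

Accuracy = trace / total = (399+244+238=881) / 1102 = 881/1102 = 0.799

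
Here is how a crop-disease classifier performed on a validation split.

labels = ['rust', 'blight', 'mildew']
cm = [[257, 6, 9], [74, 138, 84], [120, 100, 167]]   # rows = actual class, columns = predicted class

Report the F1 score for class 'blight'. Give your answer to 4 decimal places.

F1 score = 2·TP/(2·TP+FP+FN).
blight: TP=138, FP=6+100=106, FN=74+84=158 → 276/540 = 0.51111

0.5111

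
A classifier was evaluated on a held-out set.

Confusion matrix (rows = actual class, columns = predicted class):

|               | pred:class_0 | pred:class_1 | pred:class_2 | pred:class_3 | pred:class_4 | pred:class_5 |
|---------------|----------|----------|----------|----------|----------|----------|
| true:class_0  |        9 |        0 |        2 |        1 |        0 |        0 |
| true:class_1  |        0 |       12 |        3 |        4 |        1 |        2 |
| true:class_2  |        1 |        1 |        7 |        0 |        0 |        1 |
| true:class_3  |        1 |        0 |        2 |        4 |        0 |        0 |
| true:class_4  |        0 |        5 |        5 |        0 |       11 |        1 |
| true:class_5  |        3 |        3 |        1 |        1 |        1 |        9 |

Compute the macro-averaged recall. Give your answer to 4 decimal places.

Per-class recall (TP/(TP+FN)):
  class_0: TP=9, FN=0+2+1+0+0=3 → 9/12 = 0.75000
  class_1: TP=12, FN=0+3+4+1+2=10 → 12/22 = 0.54545
  class_2: TP=7, FN=1+1+0+0+1=3 → 7/10 = 0.70000
  class_3: TP=4, FN=1+0+2+0+0=3 → 4/7 = 0.57143
  class_4: TP=11, FN=0+5+5+0+1=11 → 11/22 = 0.50000
  class_5: TP=9, FN=3+3+1+1+1=9 → 9/18 = 0.50000
Macro-recall = mean = (0.75000 + 0.54545 + 0.70000 + 0.57143 + 0.50000 + 0.50000) / 6 = 0.5945

0.5945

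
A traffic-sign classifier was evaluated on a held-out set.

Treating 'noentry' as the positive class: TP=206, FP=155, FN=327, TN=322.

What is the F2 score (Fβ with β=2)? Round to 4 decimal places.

Fβ = (1+β²)·TP / ((1+β²)·TP + β²·FN + FP), with β²=4
= 5·206 / (5·206 + 4·327 + 155) = 0.4132

0.4132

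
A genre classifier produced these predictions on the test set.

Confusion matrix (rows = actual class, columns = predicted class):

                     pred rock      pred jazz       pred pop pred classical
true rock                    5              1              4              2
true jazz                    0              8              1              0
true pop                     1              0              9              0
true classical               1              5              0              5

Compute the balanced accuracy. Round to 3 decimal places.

0.665

Balanced accuracy = mean of per-class recall.
  rock: recall = 5/12 = 0.4167
  jazz: recall = 8/9 = 0.8889
  pop: recall = 9/10 = 0.9000
  classical: recall = 5/11 = 0.4545
Mean = (0.4167 + 0.8889 + 0.9000 + 0.4545) / 4 = 0.665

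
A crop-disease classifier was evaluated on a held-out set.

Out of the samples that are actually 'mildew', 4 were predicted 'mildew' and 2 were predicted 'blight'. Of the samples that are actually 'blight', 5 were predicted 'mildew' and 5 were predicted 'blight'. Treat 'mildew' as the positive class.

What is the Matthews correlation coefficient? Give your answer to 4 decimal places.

0.1627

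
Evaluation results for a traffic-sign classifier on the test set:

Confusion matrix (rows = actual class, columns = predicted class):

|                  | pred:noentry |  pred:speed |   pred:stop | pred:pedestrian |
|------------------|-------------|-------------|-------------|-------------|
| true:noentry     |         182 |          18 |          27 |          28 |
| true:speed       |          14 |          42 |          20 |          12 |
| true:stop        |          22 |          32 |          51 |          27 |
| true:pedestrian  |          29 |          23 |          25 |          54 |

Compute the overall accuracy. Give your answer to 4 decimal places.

Accuracy = trace / total = (182+42+51+54=329) / 606 = 329/606 = 0.5429

0.5429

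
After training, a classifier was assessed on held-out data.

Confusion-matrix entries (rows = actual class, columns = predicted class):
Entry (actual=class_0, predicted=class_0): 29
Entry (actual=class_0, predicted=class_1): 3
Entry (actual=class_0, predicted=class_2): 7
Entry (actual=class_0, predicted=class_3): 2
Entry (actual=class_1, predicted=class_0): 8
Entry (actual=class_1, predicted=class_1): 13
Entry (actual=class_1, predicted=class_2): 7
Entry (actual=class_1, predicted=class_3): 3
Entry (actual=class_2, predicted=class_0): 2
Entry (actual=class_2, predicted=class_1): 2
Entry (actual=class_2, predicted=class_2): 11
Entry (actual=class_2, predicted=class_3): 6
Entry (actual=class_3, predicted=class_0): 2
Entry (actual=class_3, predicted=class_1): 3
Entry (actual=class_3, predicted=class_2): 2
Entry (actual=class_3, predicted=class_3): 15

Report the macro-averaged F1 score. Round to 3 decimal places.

0.573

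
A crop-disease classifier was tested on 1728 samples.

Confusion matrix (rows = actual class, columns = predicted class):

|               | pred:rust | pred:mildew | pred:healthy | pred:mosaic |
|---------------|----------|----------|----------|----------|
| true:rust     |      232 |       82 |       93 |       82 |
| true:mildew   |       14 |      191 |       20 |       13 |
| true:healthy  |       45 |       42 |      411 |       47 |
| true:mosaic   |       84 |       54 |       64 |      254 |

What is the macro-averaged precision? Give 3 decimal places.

0.619

Per-class precision (TP/(TP+FP)):
  rust: TP=232, FP=14+45+84=143 → 232/375 = 0.6187
  mildew: TP=191, FP=82+42+54=178 → 191/369 = 0.5176
  healthy: TP=411, FP=93+20+64=177 → 411/588 = 0.6990
  mosaic: TP=254, FP=82+13+47=142 → 254/396 = 0.6414
Macro-precision = mean = (0.6187 + 0.5176 + 0.6990 + 0.6414) / 4 = 0.619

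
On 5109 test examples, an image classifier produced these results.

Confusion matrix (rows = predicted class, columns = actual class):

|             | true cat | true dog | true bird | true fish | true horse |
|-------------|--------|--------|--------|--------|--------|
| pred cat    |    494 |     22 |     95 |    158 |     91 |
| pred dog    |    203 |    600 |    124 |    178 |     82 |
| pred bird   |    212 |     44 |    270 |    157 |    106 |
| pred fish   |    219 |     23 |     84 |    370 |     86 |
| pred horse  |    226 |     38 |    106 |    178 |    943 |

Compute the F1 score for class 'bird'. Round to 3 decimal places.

0.368

F1 score = 2·TP/(2·TP+FP+FN).
bird: TP=270, FP=212+44+157+106=519, FN=95+124+84+106=409 → 540/1468 = 0.3678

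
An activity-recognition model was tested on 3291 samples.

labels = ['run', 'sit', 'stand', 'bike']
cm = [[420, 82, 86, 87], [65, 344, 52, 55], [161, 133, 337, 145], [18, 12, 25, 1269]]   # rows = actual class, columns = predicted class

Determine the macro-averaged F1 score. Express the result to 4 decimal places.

0.6674

Per-class F1 score (2·TP/(2·TP+FP+FN)):
  run: TP=420, FP=65+161+18=244, FN=82+86+87=255 → 840/1339 = 0.62733
  sit: TP=344, FP=82+133+12=227, FN=65+52+55=172 → 688/1087 = 0.63293
  stand: TP=337, FP=86+52+25=163, FN=161+133+145=439 → 674/1276 = 0.52821
  bike: TP=1269, FP=87+55+145=287, FN=18+12+25=55 → 2538/2880 = 0.88125
Macro-F1 score = mean = (0.62733 + 0.63293 + 0.52821 + 0.88125) / 4 = 0.6674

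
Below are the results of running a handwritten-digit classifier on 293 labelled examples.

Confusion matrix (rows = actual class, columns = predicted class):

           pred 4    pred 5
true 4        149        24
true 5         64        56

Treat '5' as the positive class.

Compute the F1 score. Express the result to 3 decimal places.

0.560

Precision = TP/(TP+FP) = 56/80 = 0.7000
Recall = TP/(TP+FN) = 56/120 = 0.4667
F1 = 2·TP/(2·TP+FP+FN) = 112/200 = 0.560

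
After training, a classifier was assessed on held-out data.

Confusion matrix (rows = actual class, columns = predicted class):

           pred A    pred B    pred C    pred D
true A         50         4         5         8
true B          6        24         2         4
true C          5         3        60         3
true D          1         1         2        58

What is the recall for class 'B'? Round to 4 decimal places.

recall = TP/(TP+FN).
B: TP=24, FN=6+2+4=12 → 24/36 = 0.66667

0.6667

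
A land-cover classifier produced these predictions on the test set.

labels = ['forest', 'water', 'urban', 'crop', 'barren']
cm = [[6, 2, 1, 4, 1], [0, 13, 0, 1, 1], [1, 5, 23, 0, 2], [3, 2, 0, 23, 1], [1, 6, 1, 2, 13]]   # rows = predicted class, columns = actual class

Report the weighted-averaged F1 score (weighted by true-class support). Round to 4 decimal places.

0.6924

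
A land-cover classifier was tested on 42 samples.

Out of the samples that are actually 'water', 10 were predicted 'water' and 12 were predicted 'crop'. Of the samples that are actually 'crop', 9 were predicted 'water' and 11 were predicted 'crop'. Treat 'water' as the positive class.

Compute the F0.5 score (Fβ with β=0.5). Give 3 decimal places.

Fβ = (1+β²)·TP / ((1+β²)·TP + β²·FN + FP), with β²=1/4
= 1.25·10 / (1.25·10 + 0.25·12 + 9) = 0.510

0.510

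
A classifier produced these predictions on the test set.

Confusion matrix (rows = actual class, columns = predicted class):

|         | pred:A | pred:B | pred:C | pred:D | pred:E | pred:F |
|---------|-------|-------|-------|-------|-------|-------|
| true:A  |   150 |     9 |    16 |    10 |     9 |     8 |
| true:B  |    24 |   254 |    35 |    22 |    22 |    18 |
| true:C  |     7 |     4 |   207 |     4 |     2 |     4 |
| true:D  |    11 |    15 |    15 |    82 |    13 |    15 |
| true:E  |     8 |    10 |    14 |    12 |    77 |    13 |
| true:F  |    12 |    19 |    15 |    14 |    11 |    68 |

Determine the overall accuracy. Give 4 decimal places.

0.6819

Accuracy = trace / total = (150+254+207+82+77+68=838) / 1229 = 838/1229 = 0.6819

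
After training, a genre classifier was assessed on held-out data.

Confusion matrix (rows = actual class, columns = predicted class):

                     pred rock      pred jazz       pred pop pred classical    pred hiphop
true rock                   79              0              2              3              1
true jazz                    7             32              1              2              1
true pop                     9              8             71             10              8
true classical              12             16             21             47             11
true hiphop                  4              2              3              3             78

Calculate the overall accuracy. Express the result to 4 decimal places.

Accuracy = trace / total = (79+32+71+47+78=307) / 431 = 307/431 = 0.7123

0.7123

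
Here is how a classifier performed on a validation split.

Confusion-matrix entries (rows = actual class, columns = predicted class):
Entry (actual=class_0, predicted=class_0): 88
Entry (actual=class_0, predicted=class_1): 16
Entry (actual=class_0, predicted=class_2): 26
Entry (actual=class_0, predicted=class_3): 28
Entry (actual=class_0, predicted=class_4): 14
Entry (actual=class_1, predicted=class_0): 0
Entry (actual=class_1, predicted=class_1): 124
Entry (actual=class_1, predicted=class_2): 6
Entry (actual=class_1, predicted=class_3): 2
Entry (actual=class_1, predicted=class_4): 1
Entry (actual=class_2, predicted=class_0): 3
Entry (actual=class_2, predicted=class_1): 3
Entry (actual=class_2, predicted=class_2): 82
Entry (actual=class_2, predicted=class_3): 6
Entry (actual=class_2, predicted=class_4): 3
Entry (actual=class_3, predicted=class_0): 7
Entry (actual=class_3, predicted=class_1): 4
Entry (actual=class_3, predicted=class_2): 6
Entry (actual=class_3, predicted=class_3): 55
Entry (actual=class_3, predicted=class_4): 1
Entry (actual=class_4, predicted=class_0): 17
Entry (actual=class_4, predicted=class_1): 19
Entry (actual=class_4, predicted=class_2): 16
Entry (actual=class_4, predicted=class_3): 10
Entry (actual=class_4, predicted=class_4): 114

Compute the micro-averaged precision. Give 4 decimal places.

Micro-averaging pools counts across classes: ΣTP=463, ΣFP=188, ΣFN=188.
Micro-precision = TP/(TP+FP) on pooled counts = 0.7112 (equals overall accuracy in single-label multiclass).

0.7112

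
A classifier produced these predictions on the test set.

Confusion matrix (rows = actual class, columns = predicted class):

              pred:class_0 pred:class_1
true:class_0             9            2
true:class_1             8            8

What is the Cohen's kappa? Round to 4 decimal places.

0.2932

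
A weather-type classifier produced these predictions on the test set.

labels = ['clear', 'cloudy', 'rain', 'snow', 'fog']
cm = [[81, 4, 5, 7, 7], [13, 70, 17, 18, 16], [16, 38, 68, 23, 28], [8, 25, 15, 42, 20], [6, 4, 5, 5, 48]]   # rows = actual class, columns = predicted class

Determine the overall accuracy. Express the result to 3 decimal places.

Accuracy = trace / total = (81+70+68+42+48=309) / 589 = 309/589 = 0.525

0.525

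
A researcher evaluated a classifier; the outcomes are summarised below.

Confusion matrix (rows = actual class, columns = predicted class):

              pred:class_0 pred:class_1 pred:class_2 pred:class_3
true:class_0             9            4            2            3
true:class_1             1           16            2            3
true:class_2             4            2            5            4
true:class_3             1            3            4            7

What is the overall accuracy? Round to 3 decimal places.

Accuracy = trace / total = (9+16+5+7=37) / 70 = 37/70 = 0.529

0.529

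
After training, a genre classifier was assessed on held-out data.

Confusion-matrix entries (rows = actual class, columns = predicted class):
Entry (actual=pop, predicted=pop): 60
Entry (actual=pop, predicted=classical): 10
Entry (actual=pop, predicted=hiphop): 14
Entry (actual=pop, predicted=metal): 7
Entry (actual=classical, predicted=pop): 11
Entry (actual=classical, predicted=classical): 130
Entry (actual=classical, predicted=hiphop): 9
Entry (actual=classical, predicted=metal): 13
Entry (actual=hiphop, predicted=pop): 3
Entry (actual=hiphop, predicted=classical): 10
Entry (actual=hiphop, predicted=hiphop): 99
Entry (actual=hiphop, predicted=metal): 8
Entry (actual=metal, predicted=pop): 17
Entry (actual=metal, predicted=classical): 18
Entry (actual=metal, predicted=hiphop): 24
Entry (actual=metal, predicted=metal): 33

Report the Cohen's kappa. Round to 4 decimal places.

Observed agreement pₒ = trace/N = 322/466 = 0.69099
Expected agreement pₑ = Σ (rowᵢ·colᵢ)/N² = (91·91 + 163·168 + 120·146 + 92·61)/466² = 0.27076
κ = (pₒ − pₑ)/(1 − pₑ) = (0.69099 − 0.27076)/(1 − 0.27076) = 0.5763

0.5763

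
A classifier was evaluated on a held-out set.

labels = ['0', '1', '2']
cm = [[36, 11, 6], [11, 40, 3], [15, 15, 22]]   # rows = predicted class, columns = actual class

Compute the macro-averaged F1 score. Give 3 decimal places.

0.608

Per-class F1 score (2·TP/(2·TP+FP+FN)):
  0: TP=36, FP=11+6=17, FN=11+15=26 → 72/115 = 0.6261
  1: TP=40, FP=11+3=14, FN=11+15=26 → 80/120 = 0.6667
  2: TP=22, FP=15+15=30, FN=6+3=9 → 44/83 = 0.5301
Macro-F1 score = mean = (0.6261 + 0.6667 + 0.5301) / 3 = 0.608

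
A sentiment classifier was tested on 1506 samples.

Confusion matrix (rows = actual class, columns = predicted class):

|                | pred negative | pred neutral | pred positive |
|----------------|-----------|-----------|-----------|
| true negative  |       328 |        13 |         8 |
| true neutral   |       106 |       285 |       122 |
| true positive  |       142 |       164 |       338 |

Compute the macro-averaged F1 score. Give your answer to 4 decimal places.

0.6339

Per-class F1 score (2·TP/(2·TP+FP+FN)):
  negative: TP=328, FP=106+142=248, FN=13+8=21 → 656/925 = 0.70919
  neutral: TP=285, FP=13+164=177, FN=106+122=228 → 570/975 = 0.58462
  positive: TP=338, FP=8+122=130, FN=142+164=306 → 676/1112 = 0.60791
Macro-F1 score = mean = (0.70919 + 0.58462 + 0.60791) / 3 = 0.6339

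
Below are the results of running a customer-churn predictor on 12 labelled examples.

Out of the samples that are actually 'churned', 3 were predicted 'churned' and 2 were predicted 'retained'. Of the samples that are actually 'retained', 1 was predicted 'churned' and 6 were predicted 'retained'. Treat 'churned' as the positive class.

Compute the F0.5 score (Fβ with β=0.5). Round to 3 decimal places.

0.714

Fβ = (1+β²)·TP / ((1+β²)·TP + β²·FN + FP), with β²=1/4
= 1.25·3 / (1.25·3 + 0.25·2 + 1) = 0.714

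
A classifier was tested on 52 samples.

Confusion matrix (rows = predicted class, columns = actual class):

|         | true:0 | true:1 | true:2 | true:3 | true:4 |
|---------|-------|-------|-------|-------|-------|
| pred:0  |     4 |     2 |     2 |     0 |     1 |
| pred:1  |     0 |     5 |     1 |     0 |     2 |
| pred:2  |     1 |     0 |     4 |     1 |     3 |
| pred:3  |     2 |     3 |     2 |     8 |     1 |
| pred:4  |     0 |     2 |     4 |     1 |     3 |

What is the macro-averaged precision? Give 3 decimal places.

Per-class precision (TP/(TP+FP)):
  0: TP=4, FP=2+2+0+1=5 → 4/9 = 0.4444
  1: TP=5, FP=0+1+0+2=3 → 5/8 = 0.6250
  2: TP=4, FP=1+0+1+3=5 → 4/9 = 0.4444
  3: TP=8, FP=2+3+2+1=8 → 8/16 = 0.5000
  4: TP=3, FP=0+2+4+1=7 → 3/10 = 0.3000
Macro-precision = mean = (0.4444 + 0.6250 + 0.4444 + 0.5000 + 0.3000) / 5 = 0.463

0.463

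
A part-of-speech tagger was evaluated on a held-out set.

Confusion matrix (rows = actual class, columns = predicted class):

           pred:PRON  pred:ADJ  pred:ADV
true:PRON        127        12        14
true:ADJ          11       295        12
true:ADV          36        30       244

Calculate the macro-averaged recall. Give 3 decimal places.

Per-class recall (TP/(TP+FN)):
  PRON: TP=127, FN=12+14=26 → 127/153 = 0.8301
  ADJ: TP=295, FN=11+12=23 → 295/318 = 0.9277
  ADV: TP=244, FN=36+30=66 → 244/310 = 0.7871
Macro-recall = mean = (0.8301 + 0.9277 + 0.7871) / 3 = 0.848

0.848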